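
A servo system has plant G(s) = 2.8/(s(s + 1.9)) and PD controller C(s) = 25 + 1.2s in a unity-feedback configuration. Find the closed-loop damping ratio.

ζ = 0.314

Forward path: (25 + 1.2s)·2.8/(s(s+1.9)). The closed-loop characteristic equation is s² + (1.9 + 2.8·1.2)s + 2.8·25 = 0.
That is s² + 5.26s + 70 = 0, so ω_n = 8.367 rad/s and ζ = 5.26/(2·8.367) = 0.3143.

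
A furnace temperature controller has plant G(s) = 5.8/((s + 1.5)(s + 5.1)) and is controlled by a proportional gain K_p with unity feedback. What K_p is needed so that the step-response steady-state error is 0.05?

For a type-0 loop with proportional control, e_ss = 1/(1 + K_p·G(0)).
G(0) = 0.7582. Require 1/(1 + K_p·0.7582) = 0.05, so 1 + 0.7582·K_p = 20.
K_p = (20 − 1)/0.7582 = 25.1.

K_p = 25.1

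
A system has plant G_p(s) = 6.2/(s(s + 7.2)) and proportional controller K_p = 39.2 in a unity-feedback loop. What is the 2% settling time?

T_s ≈ 1.11 s

Closed-loop characteristic equation: s² + 7.2s + 243 = 0, so ω_n = 15.59 rad/s and ζ = 7.2/(2·15.59) = 0.2309.
2% settling time T_s ≈ 4/(ζω_n) = 4/3.6 = 1.11 s.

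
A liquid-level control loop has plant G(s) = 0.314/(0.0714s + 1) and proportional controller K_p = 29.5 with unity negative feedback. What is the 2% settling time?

T_s ≈ 0.0278 s

Closed loop: T(s) = K_p·G/(1+K_p·G) = 9.263/(0.0714s + 1 + 9.263), with pole at s = −(1 + 9.263)/0.0714 = −143.7.
τ = 1/143.7 = 0.006957 s, so 2% settling time ≈ 4τ = 0.0278 s.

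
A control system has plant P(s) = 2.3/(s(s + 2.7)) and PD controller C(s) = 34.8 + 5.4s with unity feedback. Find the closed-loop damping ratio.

Forward path: (34.8 + 5.4s)·2.3/(s(s+2.7)). The closed-loop characteristic equation is s² + (2.7 + 2.3·5.4)s + 2.3·34.8 = 0.
That is s² + 15.12s + 80.04 = 0, so ω_n = 8.947 rad/s and ζ = 15.12/(2·8.947) = 0.845.

ζ = 0.845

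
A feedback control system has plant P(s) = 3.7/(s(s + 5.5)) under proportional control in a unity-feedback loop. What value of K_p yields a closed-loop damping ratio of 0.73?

Closed-loop characteristic equation: s² + 5.5s + K_p·3.7 = 0.
So ω_n = √(3.7K_p) and 2ζω_n = 5.5, giving ζ = 5.5/(2√(3.7K_p)).
Setting ζ = 0.73: √(3.7K_p) = 5.5/(2·0.73) = 3.767, so K_p = 14.19/3.7 = 3.84.

K_p = 3.84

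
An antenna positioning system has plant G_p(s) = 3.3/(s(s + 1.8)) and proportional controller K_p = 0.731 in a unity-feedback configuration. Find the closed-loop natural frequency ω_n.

The closed-loop denominator is s(s+1.8) + 0.731·3.3 = s² + 1.8s + 2.412.
So ω_n² = 2.412 ⇒ ω_n = 1.553 rad/s, and ζ = 1.8/(2ω_n) = 0.579.

ω_n = 1.55 rad/s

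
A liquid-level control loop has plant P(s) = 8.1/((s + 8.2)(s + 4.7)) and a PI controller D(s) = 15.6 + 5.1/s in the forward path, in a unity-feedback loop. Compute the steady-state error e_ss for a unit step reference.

The open loop D(s)P(s) has a pole at the origin (type 1), so the static position error constant is infinite and e_ss = 1/(1+∞) = 0.

0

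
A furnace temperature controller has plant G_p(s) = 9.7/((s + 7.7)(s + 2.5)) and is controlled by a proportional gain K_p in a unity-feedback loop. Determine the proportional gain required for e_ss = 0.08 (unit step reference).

The loop is type 0, so e_ss(step) = 1/(1 + K_pos) with K_pos = K_p·G_p(0).
G_p(0) = 0.5039. Require 1/(1 + K_p·0.5039) = 0.08, so 1 + 0.5039·K_p = 12.5.
K_p = (12.5 − 1)/0.5039 = 22.8.

K_p = 22.8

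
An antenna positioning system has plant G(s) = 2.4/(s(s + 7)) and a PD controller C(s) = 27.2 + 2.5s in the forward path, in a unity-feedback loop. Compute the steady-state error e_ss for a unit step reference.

The open loop C(s)G(s) has a pole at the origin (type 1), so the static position error constant is infinite and e_ss = 1/(1+∞) = 0.

0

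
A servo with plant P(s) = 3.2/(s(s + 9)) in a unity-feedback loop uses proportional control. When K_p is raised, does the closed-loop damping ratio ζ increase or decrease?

ζ = 9/(2√(3.2K_p)); increasing K_p raises the denominator, so ζ falls.

decrease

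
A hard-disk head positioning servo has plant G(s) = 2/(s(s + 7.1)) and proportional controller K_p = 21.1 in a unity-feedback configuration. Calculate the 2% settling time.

T_s ≈ 1.13 s

From 1 + K_pG(s) = 0: s² + 7.1s + 42.2 = 0 ⇒ ω_n = 6.496, ζ = 0.5465.
2% settling time T_s ≈ 4/(ζω_n) = 4/3.55 = 1.13 s.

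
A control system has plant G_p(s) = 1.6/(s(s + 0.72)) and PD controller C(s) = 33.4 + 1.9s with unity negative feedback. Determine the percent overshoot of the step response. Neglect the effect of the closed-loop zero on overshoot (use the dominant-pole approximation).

43.3%

Forward path: (33.4 + 1.9s)·1.6/(s(s+0.72)). The closed-loop characteristic equation is s² + (0.72 + 1.6·1.9)s + 1.6·33.4 = 0.
That is s² + 3.76s + 53.44 = 0, so ω_n = 7.31 rad/s and ζ = 3.76/(2·7.31) = 0.2572.
%OS = 100·exp(−πζ/√(1−ζ²)) = 43.3%.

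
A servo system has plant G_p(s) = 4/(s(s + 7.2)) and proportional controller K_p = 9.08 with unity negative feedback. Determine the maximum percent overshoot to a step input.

9.63%

The closed-loop denominator s² + 7.2s + 36.32 gives ω_n = √36.32 = 6.027 and ζ = 7.2/(2ω_n) = 0.5974.
%OS = 100·exp(−πζ/√(1−ζ²)) = 100·exp(−π·0.5974/√0.6432) = 9.63%.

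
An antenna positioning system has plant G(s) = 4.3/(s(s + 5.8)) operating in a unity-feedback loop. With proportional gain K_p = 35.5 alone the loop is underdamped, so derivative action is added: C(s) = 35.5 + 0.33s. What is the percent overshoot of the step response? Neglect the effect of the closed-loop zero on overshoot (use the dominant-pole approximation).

38.3%

Forward path: (35.5 + 0.33s)·4.3/(s(s+5.8)). The closed-loop characteristic equation is s² + (5.8 + 4.3·0.33)s + 4.3·35.5 = 0.
That is s² + 7.219s + 152.7 = 0, so ω_n = 12.36 rad/s and ζ = 7.219/(2·12.36) = 0.2921.
%OS = 100·exp(−πζ/√(1−ζ²)) = 38.3%.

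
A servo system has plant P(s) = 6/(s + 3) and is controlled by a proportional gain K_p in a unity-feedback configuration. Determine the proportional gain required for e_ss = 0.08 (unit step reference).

K_p = 5.75

Steady-state error for a unit step on this type-0 loop is 1/(1 + K_p·P(0)).
P(0) = 2. Require 1/(1 + K_p·2) = 0.08, so 1 + 2·K_p = 12.5.
K_p = (12.5 − 1)/2 = 5.75.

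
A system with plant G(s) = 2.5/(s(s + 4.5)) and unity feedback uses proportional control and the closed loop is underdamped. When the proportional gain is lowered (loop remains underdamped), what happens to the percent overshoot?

decrease

ζ = 4.5/(2√(2.5K_p)) rises as K_p falls; higher damping means less overshoot.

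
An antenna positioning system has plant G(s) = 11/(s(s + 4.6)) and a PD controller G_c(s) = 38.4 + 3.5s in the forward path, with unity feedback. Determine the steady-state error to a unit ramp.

0.0109

The loop has one pole at the origin (type 1). Velocity error constant K_v = lim_{s→0} s·G_c(s)G(s) = 38.4·11/4.6 = 91.83.
Steady-state error to a unit ramp: e_ss = 1/K_v = 0.0109.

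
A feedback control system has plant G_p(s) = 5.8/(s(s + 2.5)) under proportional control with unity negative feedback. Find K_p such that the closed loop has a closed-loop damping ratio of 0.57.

K_p = 0.829

Closed-loop characteristic equation: s² + 2.5s + K_p·5.8 = 0.
So ω_n = √(5.8K_p) and 2ζω_n = 2.5, giving ζ = 2.5/(2√(5.8K_p)).
Setting ζ = 0.57: √(5.8K_p) = 2.5/(2·0.57) = 2.193, so K_p = 4.809/5.8 = 0.829.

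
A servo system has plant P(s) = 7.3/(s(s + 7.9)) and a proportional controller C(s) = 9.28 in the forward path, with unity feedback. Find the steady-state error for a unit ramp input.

The loop has one pole at the origin (type 1). Velocity error constant K_v = lim_{s→0} s·C(s)P(s) = 9.28·7.3/7.9 = 8.575.
Steady-state error to a unit ramp: e_ss = 1/K_v = 0.117.

0.117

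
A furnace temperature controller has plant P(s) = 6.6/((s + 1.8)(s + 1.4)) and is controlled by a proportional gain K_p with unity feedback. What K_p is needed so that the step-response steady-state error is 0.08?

For a type-0 loop with proportional control, e_ss = 1/(1 + K_p·P(0)).
P(0) = 2.619. Require 1/(1 + K_p·2.619) = 0.08, so 1 + 2.619·K_p = 12.5.
K_p = (12.5 − 1)/2.619 = 4.39.

K_p = 4.39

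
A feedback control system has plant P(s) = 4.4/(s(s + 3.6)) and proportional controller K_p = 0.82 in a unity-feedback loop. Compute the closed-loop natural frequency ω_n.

ω_n = 1.9 rad/s

1 + K_p·P(s) = 0 gives s² + 3.6s + 3.608 = 0.
So ω_n² = 3.608 ⇒ ω_n = 1.899 rad/s, and ζ = 3.6/(2ω_n) = 0.948.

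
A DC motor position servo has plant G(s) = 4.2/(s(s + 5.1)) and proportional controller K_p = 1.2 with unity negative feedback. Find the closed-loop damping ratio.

The closed-loop denominator is s(s+5.1) + 1.2·4.2 = s² + 5.1s + 5.04.
Matching s² + 2ζω_n s + ω_n²: ω_n = √5.04 = 2.245 rad/s and 2ζω_n = 5.1, so ζ = 5.1/(2·2.245) = 1.14.

ζ = 1.14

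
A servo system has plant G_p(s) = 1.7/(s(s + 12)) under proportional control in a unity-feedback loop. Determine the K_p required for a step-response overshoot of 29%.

K_p = 158

From %OS = 100·exp(−πζ/√(1−ζ²)) = 29%, ζ = −ln(0.29)/√(π²+ln²(0.29)) = 0.3666.
Characteristic equation s² + 12s + 1.7K_p = 0 gives ζ = 12/(2√(1.7K_p)).
Setting ζ = 0.3666: √(1.7K_p) = 12/(2·0.3666) = 16.37, so K_p = 267.9/1.7 = 158.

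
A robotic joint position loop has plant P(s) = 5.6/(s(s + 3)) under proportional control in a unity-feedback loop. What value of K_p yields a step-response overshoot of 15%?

K_p = 1.5

From %OS = 100·exp(−πζ/√(1−ζ²)) = 15%, ζ = −ln(0.15)/√(π²+ln²(0.15)) = 0.5169.
Characteristic equation s² + 3s + 5.6K_p = 0 gives ζ = 3/(2√(5.6K_p)).
Setting ζ = 0.5169: √(5.6K_p) = 3/(2·0.5169) = 2.902, so K_p = 8.42/5.6 = 1.5.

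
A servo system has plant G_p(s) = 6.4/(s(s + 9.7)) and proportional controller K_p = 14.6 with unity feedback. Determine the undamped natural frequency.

ω_n = 9.67 rad/s

The closed-loop denominator is s(s+9.7) + 14.6·6.4 = s² + 9.7s + 93.44.
Matching s² + 2ζω_n s + ω_n²: ω_n = √93.44 = 9.666 rad/s and 2ζω_n = 9.7, so ζ = 9.7/(2·9.666) = 0.502.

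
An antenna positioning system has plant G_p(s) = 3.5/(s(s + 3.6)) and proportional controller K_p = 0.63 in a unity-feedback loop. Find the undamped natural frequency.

The closed-loop denominator is s(s+3.6) + 0.63·3.5 = s² + 3.6s + 2.205.
So ω_n² = 2.205 ⇒ ω_n = 1.485 rad/s, and ζ = 3.6/(2ω_n) = 1.21.

ω_n = 1.48 rad/s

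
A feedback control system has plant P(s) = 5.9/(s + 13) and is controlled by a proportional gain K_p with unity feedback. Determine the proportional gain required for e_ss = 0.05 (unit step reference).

Steady-state error for a unit step on this type-0 loop is 1/(1 + K_p·P(0)).
P(0) = 0.4538. Require 1/(1 + K_p·0.4538) = 0.05, so 1 + 0.4538·K_p = 20.
K_p = (20 − 1)/0.4538 = 41.9.

K_p = 41.9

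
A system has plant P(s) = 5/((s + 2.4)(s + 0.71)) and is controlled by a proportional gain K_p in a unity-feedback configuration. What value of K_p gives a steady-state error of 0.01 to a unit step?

K_p = 33.7

Steady-state error for a unit step on this type-0 loop is 1/(1 + K_p·P(0)).
P(0) = 2.934. Require 1/(1 + K_p·2.934) = 0.01, so 1 + 2.934·K_p = 100.
K_p = (100 − 1)/2.934 = 33.7.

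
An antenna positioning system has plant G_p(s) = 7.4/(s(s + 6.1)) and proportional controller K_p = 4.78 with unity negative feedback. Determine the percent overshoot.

15.3%

From 1 + K_pG_p(s) = 0: s² + 6.1s + 35.37 = 0 ⇒ ω_n = 5.947, ζ = 0.5128.
%OS = 100·exp(−πζ/√(1−ζ²)) = 100·exp(−π·0.5128/√0.737) = 15.3%.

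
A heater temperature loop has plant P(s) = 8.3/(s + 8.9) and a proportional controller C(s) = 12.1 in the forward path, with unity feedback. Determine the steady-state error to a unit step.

0.0814

The loop is type 0. Static position error constant K_pos = C(0)·P(0) = 12.1·0.9326 = 11.28.
Steady-state error to a unit step: e_ss = 1/(1+K_pos) = 1/12.28 = 0.0814.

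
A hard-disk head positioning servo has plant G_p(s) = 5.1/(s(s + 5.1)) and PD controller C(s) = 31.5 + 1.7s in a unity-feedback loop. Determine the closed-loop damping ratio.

Forward path: (31.5 + 1.7s)·5.1/(s(s+5.1)). The closed-loop characteristic equation is s² + (5.1 + 5.1·1.7)s + 5.1·31.5 = 0.
That is s² + 13.77s + 160.6 = 0, so ω_n = 12.67 rad/s and ζ = 13.77/(2·12.67) = 0.5432.

ζ = 0.543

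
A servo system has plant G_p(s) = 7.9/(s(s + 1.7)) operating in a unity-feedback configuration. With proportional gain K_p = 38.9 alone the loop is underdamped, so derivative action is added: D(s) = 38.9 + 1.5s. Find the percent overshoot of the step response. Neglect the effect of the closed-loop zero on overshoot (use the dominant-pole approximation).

Forward path: (38.9 + 1.5s)·7.9/(s(s+1.7)). The closed-loop characteristic equation is s² + (1.7 + 7.9·1.5)s + 7.9·38.9 = 0.
That is s² + 13.55s + 307.3 = 0, so ω_n = 17.53 rad/s and ζ = 13.55/(2·17.53) = 0.3865.
%OS = 100·exp(−πζ/√(1−ζ²)) = 26.8%.

26.8%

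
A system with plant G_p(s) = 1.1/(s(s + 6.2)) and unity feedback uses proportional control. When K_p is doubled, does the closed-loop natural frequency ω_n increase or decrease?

increase

ω_n = √(1.1·K_p), which grows with K_p.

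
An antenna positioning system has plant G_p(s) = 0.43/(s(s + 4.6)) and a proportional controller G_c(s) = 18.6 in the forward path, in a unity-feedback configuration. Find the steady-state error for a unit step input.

0

The open loop G_c(s)G_p(s) has a pole at the origin (type 1), so the static position error constant is infinite and e_ss = 1/(1+∞) = 0.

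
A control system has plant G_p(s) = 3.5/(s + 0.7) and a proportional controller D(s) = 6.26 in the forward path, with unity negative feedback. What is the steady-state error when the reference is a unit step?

0.031

The loop is type 0. Static position error constant K_pos = D(0)·G_p(0) = 6.26·5 = 31.3.
Steady-state error to a unit step: e_ss = 1/(1+K_pos) = 1/32.3 = 0.031.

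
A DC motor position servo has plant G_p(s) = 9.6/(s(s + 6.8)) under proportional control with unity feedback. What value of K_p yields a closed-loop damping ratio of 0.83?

K_p = 1.75

Closed-loop characteristic equation: s² + 6.8s + K_p·9.6 = 0.
So ω_n = √(9.6K_p) and 2ζω_n = 6.8, giving ζ = 6.8/(2√(9.6K_p)).
Setting ζ = 0.83: √(9.6K_p) = 6.8/(2·0.83) = 4.096, so K_p = 16.78/9.6 = 1.75.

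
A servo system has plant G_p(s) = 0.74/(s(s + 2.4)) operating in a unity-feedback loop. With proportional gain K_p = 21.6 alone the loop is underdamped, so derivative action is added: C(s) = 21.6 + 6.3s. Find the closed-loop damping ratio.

Forward path: (21.6 + 6.3s)·0.74/(s(s+2.4)). The closed-loop characteristic equation is s² + (2.4 + 0.74·6.3)s + 0.74·21.6 = 0.
That is s² + 7.062s + 15.98 = 0, so ω_n = 3.998 rad/s and ζ = 7.062/(2·3.998) = 0.8832.

ζ = 0.883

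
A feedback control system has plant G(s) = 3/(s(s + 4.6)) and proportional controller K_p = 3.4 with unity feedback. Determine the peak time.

Closed-loop characteristic equation: s² + 4.6s + 10.2 = 0, so ω_n = 3.194 rad/s and ζ = 4.6/(2·3.194) = 0.7202.
Damped frequency ω_d = ω_n√(1−ζ²) = 2.216 rad/s, so peak time T_p = π/ω_d = 1.42 s.

T_p = 1.42 s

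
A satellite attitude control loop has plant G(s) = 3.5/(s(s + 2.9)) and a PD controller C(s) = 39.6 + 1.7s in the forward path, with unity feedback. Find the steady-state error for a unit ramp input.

The loop has one pole at the origin (type 1). Velocity error constant K_v = lim_{s→0} s·C(s)G(s) = 39.6·3.5/2.9 = 47.79.
Steady-state error to a unit ramp: e_ss = 1/K_v = 0.0209.

0.0209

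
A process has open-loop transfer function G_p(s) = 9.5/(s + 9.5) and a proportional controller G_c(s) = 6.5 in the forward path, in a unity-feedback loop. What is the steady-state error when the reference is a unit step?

The loop is type 0. Static position error constant K_pos = G_c(0)·G_p(0) = 6.5·1 = 6.5.
Steady-state error to a unit step: e_ss = 1/(1+K_pos) = 1/7.5 = 0.133.

0.133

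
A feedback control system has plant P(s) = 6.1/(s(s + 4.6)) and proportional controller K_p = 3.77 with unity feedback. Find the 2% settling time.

Closed-loop characteristic equation: s² + 4.6s + 23 = 0, so ω_n = 4.796 rad/s and ζ = 4.6/(2·4.796) = 0.4796.
2% settling time T_s ≈ 4/(ζω_n) = 4/2.3 = 1.74 s.

T_s ≈ 1.74 s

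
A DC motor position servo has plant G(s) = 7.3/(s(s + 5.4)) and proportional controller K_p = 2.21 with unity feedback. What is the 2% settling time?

T_s ≈ 1.48 s

From 1 + K_pG(s) = 0: s² + 5.4s + 16.13 = 0 ⇒ ω_n = 4.017, ζ = 0.6722.
2% settling time T_s ≈ 4/(ζω_n) = 4/2.7 = 1.48 s.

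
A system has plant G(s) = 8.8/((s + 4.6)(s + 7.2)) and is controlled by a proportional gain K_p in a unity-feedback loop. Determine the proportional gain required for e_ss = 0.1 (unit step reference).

For a type-0 loop with proportional control, e_ss = 1/(1 + K_p·G(0)).
G(0) = 0.2657. Require 1/(1 + K_p·0.2657) = 0.1, so 1 + 0.2657·K_p = 10.
K_p = (10 − 1)/0.2657 = 33.9.

K_p = 33.9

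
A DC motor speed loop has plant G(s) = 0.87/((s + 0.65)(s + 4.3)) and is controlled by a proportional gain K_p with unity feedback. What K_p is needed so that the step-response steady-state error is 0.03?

K_p = 104

Steady-state error for a unit step on this type-0 loop is 1/(1 + K_p·G(0)).
G(0) = 0.3113. Require 1/(1 + K_p·0.3113) = 0.03, so 1 + 0.3113·K_p = 33.33.
K_p = (33.33 − 1)/0.3113 = 104.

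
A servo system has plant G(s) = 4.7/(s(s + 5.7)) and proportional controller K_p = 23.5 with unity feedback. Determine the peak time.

T_p = 0.311 s

Closed-loop characteristic equation: s² + 5.7s + 110.5 = 0, so ω_n = 10.51 rad/s and ζ = 5.7/(2·10.51) = 0.2712.
Damped frequency ω_d = ω_n√(1−ζ²) = 10.12 rad/s, so peak time T_p = π/ω_d = 0.311 s.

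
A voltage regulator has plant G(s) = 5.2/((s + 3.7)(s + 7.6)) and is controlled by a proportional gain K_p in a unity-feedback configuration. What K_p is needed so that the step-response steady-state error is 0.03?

K_p = 175

Steady-state error for a unit step on this type-0 loop is 1/(1 + K_p·G(0)).
G(0) = 0.1849. Require 1/(1 + K_p·0.1849) = 0.03, so 1 + 0.1849·K_p = 33.33.
K_p = (33.33 − 1)/0.1849 = 175.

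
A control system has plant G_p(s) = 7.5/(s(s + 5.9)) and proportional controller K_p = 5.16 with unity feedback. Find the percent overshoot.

18.4%

The closed-loop denominator s² + 5.9s + 38.7 gives ω_n = √38.7 = 6.221 and ζ = 5.9/(2ω_n) = 0.4742.
%OS = 100·exp(−πζ/√(1−ζ²)) = 100·exp(−π·0.4742/√0.7751) = 18.4%.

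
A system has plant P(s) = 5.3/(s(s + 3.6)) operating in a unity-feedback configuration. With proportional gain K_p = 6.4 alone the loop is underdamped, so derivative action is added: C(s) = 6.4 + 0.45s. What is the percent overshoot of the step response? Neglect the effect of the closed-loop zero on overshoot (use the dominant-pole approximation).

Forward path: (6.4 + 0.45s)·5.3/(s(s+3.6)). The closed-loop characteristic equation is s² + (3.6 + 5.3·0.45)s + 5.3·6.4 = 0.
That is s² + 5.985s + 33.92 = 0, so ω_n = 5.824 rad/s and ζ = 5.985/(2·5.824) = 0.5138.
%OS = 100·exp(−πζ/√(1−ζ²)) = 15.2%.

15.2%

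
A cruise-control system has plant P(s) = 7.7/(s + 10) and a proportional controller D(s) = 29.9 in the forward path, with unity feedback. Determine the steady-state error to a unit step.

0.0416

The loop is type 0. Static position error constant K_pos = D(0)·P(0) = 29.9·0.77 = 23.02.
Steady-state error to a unit step: e_ss = 1/(1+K_pos) = 1/24.02 = 0.0416.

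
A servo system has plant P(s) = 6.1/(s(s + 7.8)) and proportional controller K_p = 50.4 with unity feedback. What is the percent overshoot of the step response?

From 1 + K_pP(s) = 0: s² + 7.8s + 307.4 = 0 ⇒ ω_n = 17.53, ζ = 0.2224.
%OS = 100·exp(−πζ/√(1−ζ²)) = 100·exp(−π·0.2224/√0.9505) = 48.8%.

48.8%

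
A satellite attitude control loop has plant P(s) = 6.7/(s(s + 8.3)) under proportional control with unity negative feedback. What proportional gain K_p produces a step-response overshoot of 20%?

K_p = 12.4

From %OS = 100·exp(−πζ/√(1−ζ²)) = 20%, ζ = −ln(0.2)/√(π²+ln²(0.2)) = 0.4559.
Characteristic equation s² + 8.3s + 6.7K_p = 0 gives ζ = 8.3/(2√(6.7K_p)).
Setting ζ = 0.4559: √(6.7K_p) = 8.3/(2·0.4559) = 9.102, so K_p = 82.84/6.7 = 12.4.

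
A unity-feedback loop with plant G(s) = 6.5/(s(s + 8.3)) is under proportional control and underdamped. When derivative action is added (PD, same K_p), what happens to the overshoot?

The derivative term adds K·K_d to the s-coefficient of the characteristic equation, raising 2ζω_n while ω_n is unchanged; ζ increases, so overshoot decreases.

decrease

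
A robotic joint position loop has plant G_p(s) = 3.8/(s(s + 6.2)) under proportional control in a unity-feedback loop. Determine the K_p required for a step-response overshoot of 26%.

K_p = 16.3

From %OS = 100·exp(−πζ/√(1−ζ²)) = 26%, ζ = −ln(0.26)/√(π²+ln²(0.26)) = 0.3941.
Characteristic equation s² + 6.2s + 3.8K_p = 0 gives ζ = 6.2/(2√(3.8K_p)).
Setting ζ = 0.3941: √(3.8K_p) = 6.2/(2·0.3941) = 7.866, so K_p = 61.88/3.8 = 16.3.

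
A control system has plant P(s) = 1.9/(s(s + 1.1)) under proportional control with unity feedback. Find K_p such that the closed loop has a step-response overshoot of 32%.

K_p = 1.37

From %OS = 100·exp(−πζ/√(1−ζ²)) = 32%, ζ = −ln(0.32)/√(π²+ln²(0.32)) = 0.341.
Characteristic equation s² + 1.1s + 1.9K_p = 0 gives ζ = 1.1/(2√(1.9K_p)).
Setting ζ = 0.341: √(1.9K_p) = 1.1/(2·0.341) = 1.613, so K_p = 2.602/1.9 = 1.37.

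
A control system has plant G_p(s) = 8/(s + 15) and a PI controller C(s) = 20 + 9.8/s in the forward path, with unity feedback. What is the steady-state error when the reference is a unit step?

The open loop C(s)G_p(s) has a pole at the origin (type 1), so the static position error constant is infinite and e_ss = 1/(1+∞) = 0.

0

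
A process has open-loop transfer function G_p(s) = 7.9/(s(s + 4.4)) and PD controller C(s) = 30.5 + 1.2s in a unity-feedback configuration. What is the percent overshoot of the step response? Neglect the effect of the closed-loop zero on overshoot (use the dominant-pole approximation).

Forward path: (30.5 + 1.2s)·7.9/(s(s+4.4)). The closed-loop characteristic equation is s² + (4.4 + 7.9·1.2)s + 7.9·30.5 = 0.
That is s² + 13.88s + 241 = 0, so ω_n = 15.52 rad/s and ζ = 13.88/(2·15.52) = 0.4471.
%OS = 100·exp(−πζ/√(1−ζ²)) = 20.8%.

20.8%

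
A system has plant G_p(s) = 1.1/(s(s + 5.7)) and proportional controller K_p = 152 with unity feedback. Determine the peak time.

Closed-loop characteristic equation: s² + 5.7s + 167.2 = 0, so ω_n = 12.93 rad/s and ζ = 5.7/(2·12.93) = 0.2204.
Damped frequency ω_d = ω_n√(1−ζ²) = 12.61 rad/s, so peak time T_p = π/ω_d = 0.249 s.

T_p = 0.249 s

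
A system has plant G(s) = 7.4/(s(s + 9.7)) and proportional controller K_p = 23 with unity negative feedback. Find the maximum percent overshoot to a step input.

The closed-loop denominator s² + 9.7s + 170.2 gives ω_n = √170.2 = 13.05 and ζ = 9.7/(2ω_n) = 0.3718.
%OS = 100·exp(−πζ/√(1−ζ²)) = 100·exp(−π·0.3718/√0.8618) = 28.4%.

28.4%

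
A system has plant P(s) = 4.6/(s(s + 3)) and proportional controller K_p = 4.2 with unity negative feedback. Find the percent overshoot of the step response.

32%

The closed-loop denominator s² + 3s + 19.32 gives ω_n = √19.32 = 4.395 and ζ = 3/(2ω_n) = 0.3413.
%OS = 100·exp(−πζ/√(1−ζ²)) = 100·exp(−π·0.3413/√0.8835) = 32%.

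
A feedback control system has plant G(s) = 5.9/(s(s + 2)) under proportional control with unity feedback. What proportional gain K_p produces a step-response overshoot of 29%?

K_p = 1.26

From %OS = 100·exp(−πζ/√(1−ζ²)) = 29%, ζ = −ln(0.29)/√(π²+ln²(0.29)) = 0.3666.
Characteristic equation s² + 2s + 5.9K_p = 0 gives ζ = 2/(2√(5.9K_p)).
Setting ζ = 0.3666: √(5.9K_p) = 2/(2·0.3666) = 2.728, so K_p = 7.441/5.9 = 1.26.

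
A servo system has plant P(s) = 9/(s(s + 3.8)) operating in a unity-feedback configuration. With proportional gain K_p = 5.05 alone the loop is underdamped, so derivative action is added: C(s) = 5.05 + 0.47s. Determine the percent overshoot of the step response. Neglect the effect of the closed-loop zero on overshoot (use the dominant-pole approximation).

Forward path: (5.05 + 0.47s)·9/(s(s+3.8)). The closed-loop characteristic equation is s² + (3.8 + 9·0.47)s + 9·5.05 = 0.
That is s² + 8.03s + 45.45 = 0, so ω_n = 6.742 rad/s and ζ = 8.03/(2·6.742) = 0.5956.
%OS = 100·exp(−πζ/√(1−ζ²)) = 9.74%.

9.74%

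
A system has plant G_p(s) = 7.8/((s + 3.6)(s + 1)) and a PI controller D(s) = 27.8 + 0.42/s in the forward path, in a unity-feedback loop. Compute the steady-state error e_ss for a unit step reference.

The open loop D(s)G_p(s) has a pole at the origin (type 1), so the static position error constant is infinite and e_ss = 1/(1+∞) = 0.

0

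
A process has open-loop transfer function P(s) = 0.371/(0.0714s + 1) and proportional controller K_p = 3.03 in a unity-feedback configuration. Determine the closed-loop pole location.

s = -29.75

Closed loop: T(s) = K_p·P/(1+K_p·P) = 1.124/(0.0714s + 1 + 1.124), with pole at s = −(1 + 1.124)/0.0714 = −29.75.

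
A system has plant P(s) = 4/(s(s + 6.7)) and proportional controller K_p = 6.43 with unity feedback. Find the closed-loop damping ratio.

The closed-loop denominator is s(s+6.7) + 6.43·4 = s² + 6.7s + 25.72.
So ω_n² = 25.72 ⇒ ω_n = 5.071 rad/s, and ζ = 6.7/(2ω_n) = 0.661.

ζ = 0.661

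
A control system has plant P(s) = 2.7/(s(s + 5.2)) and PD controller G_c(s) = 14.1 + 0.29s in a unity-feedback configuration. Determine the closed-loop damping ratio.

Forward path: (14.1 + 0.29s)·2.7/(s(s+5.2)). The closed-loop characteristic equation is s² + (5.2 + 2.7·0.29)s + 2.7·14.1 = 0.
That is s² + 5.983s + 38.07 = 0, so ω_n = 6.17 rad/s and ζ = 5.983/(2·6.17) = 0.4848.

ζ = 0.485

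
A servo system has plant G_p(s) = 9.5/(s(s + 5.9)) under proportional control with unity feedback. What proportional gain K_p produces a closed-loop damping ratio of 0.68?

K_p = 1.98

Closed-loop characteristic equation: s² + 5.9s + K_p·9.5 = 0.
So ω_n = √(9.5K_p) and 2ζω_n = 5.9, giving ζ = 5.9/(2√(9.5K_p)).
Setting ζ = 0.68: √(9.5K_p) = 5.9/(2·0.68) = 4.338, so K_p = 18.82/9.5 = 1.98.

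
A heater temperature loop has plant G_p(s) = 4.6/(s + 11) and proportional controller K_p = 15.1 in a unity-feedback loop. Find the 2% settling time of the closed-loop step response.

Closed-loop transfer function: T(s) = K_p·G_p(s)/(1 + K_p·G_p(s)) = 69.46/(s + 11 + 69.46) = 69.46/(s + 80.46).
Time constant τ = 1/80.46 = 0.01243 s, so the 2% settling time is about 4τ = 0.0497 s.

T_s ≈ 0.0497 s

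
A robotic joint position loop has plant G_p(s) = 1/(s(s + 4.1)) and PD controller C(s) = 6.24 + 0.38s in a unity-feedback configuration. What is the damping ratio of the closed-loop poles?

Forward path: (6.24 + 0.38s)·1/(s(s+4.1)). The closed-loop characteristic equation is s² + (4.1 + 1·0.38)s + 1·6.24 = 0.
That is s² + 4.48s + 6.24 = 0, so ω_n = 2.498 rad/s and ζ = 4.48/(2·2.498) = 0.8967.

ζ = 0.897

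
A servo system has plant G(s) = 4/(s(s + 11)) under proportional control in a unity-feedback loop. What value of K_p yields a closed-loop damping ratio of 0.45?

K_p = 37.3

Closed-loop characteristic equation: s² + 11s + K_p·4 = 0.
So ω_n = √(4K_p) and 2ζω_n = 11, giving ζ = 11/(2√(4K_p)).
Setting ζ = 0.45: √(4K_p) = 11/(2·0.45) = 12.22, so K_p = 149.4/4 = 37.3.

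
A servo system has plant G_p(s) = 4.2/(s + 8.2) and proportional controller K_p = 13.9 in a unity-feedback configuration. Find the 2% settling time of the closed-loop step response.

T_s ≈ 0.0601 s

Closed-loop transfer function: T(s) = K_p·G_p(s)/(1 + K_p·G_p(s)) = 58.38/(s + 8.2 + 58.38) = 58.38/(s + 66.58).
Time constant τ = 1/66.58 = 0.01502 s, so the 2% settling time is about 4τ = 0.0601 s.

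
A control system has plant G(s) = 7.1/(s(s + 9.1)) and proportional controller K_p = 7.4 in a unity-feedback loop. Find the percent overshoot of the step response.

Closed-loop characteristic equation: s² + 9.1s + 52.54 = 0, so ω_n = 7.248 rad/s and ζ = 9.1/(2·7.248) = 0.6277.
%OS = 100·exp(−πζ/√(1−ζ²)) = 100·exp(−π·0.6277/√0.606) = 7.94%.

7.94%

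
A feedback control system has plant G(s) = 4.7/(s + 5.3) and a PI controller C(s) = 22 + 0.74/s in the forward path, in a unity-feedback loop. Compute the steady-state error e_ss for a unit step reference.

0

The open loop C(s)G(s) has a pole at the origin (type 1), so the static position error constant is infinite and e_ss = 1/(1+∞) = 0.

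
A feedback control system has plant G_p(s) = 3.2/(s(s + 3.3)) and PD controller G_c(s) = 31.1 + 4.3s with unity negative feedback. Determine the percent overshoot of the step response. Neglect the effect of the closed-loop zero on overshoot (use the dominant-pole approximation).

0.563%

Forward path: (31.1 + 4.3s)·3.2/(s(s+3.3)). The closed-loop characteristic equation is s² + (3.3 + 3.2·4.3)s + 3.2·31.1 = 0.
That is s² + 17.06s + 99.52 = 0, so ω_n = 9.976 rad/s and ζ = 17.06/(2·9.976) = 0.8551.
%OS = 100·exp(−πζ/√(1−ζ²)) = 0.563%.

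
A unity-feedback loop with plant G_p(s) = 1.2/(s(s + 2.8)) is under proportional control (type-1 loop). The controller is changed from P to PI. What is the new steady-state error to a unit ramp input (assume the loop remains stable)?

0

The integrator raises the loop to type 2, so K_v → ∞ and e_ss to a ramp is zero.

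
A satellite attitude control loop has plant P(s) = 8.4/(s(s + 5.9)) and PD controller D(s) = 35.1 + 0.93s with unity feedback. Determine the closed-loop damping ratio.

ζ = 0.399

Forward path: (35.1 + 0.93s)·8.4/(s(s+5.9)). The closed-loop characteristic equation is s² + (5.9 + 8.4·0.93)s + 8.4·35.1 = 0.
That is s² + 13.71s + 294.8 = 0, so ω_n = 17.17 rad/s and ζ = 13.71/(2·17.17) = 0.3993.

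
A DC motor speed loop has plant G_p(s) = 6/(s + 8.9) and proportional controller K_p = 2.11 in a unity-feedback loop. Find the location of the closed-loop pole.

s = -21.56

Closed-loop transfer function: T(s) = K_p·G_p(s)/(1 + K_p·G_p(s)) = 12.66/(s + 8.9 + 12.66) = 12.66/(s + 21.56).
The closed-loop pole is at s = −21.56.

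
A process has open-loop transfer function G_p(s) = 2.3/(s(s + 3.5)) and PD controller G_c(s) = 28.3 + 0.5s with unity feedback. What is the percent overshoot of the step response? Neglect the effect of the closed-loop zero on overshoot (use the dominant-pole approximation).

Forward path: (28.3 + 0.5s)·2.3/(s(s+3.5)). The closed-loop characteristic equation is s² + (3.5 + 2.3·0.5)s + 2.3·28.3 = 0.
That is s² + 4.65s + 65.09 = 0, so ω_n = 8.068 rad/s and ζ = 4.65/(2·8.068) = 0.2882.
%OS = 100·exp(−πζ/√(1−ζ²)) = 38.9%.

38.9%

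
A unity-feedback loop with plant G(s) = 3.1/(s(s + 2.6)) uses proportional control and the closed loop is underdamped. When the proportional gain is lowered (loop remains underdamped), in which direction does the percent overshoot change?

decrease

ζ = 2.6/(2√(3.1K_p)) rises as K_p falls; higher damping means less overshoot.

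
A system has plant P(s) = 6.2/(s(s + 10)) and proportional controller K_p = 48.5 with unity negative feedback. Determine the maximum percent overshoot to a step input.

Closed-loop characteristic equation: s² + 10s + 300.7 = 0, so ω_n = 17.34 rad/s and ζ = 10/(2·17.34) = 0.2883.
%OS = 100·exp(−πζ/√(1−ζ²)) = 100·exp(−π·0.2883/√0.9169) = 38.8%.

38.8%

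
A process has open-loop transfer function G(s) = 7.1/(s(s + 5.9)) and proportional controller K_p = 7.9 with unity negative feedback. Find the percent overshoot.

26%

Closed-loop characteristic equation: s² + 5.9s + 56.09 = 0, so ω_n = 7.489 rad/s and ζ = 5.9/(2·7.489) = 0.3939.
%OS = 100·exp(−πζ/√(1−ζ²)) = 100·exp(−π·0.3939/√0.8448) = 26%.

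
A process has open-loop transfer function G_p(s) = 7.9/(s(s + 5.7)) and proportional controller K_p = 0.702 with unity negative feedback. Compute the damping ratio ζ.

1 + K_p·G_p(s) = 0 gives s² + 5.7s + 5.546 = 0.
So ω_n² = 5.546 ⇒ ω_n = 2.355 rad/s, and ζ = 5.7/(2ω_n) = 1.21.

ζ = 1.21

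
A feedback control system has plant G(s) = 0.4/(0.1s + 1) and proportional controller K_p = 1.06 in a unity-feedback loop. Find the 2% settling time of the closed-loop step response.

Closed loop: T(s) = K_p·G/(1+K_p·G) = 0.424/(0.1s + 1 + 0.424), with pole at s = −(1 + 0.424)/0.1 = −14.24.
τ = 1/14.24 = 0.07022 s, so 2% settling time ≈ 4τ = 0.281 s.

T_s ≈ 0.281 s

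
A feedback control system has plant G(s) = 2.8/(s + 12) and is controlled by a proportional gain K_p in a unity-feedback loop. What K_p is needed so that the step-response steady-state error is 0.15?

K_p = 24.3

Steady-state error for a unit step on this type-0 loop is 1/(1 + K_p·G(0)).
G(0) = 0.2333. Require 1/(1 + K_p·0.2333) = 0.15, so 1 + 0.2333·K_p = 6.667.
K_p = (6.667 − 1)/0.2333 = 24.3.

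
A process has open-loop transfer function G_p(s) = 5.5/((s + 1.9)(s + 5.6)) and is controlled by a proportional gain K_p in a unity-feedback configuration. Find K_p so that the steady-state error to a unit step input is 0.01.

K_p = 192

Steady-state error for a unit step on this type-0 loop is 1/(1 + K_p·G_p(0)).
G_p(0) = 0.5169. Require 1/(1 + K_p·0.5169) = 0.01, so 1 + 0.5169·K_p = 100.
K_p = (100 − 1)/0.5169 = 192.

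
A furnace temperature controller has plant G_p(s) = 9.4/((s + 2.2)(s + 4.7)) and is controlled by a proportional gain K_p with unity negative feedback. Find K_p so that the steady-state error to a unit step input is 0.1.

Steady-state error for a unit step on this type-0 loop is 1/(1 + K_p·G_p(0)).
G_p(0) = 0.9091. Require 1/(1 + K_p·0.9091) = 0.1, so 1 + 0.9091·K_p = 10.
K_p = (10 − 1)/0.9091 = 9.9.

K_p = 9.9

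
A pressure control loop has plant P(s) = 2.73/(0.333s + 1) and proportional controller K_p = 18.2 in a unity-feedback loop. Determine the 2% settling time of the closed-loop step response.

T_s ≈ 0.0263 s

Closed loop: T(s) = K_p·P/(1+K_p·P) = 49.69/(0.333s + 1 + 49.69), with pole at s = −(1 + 49.69)/0.333 = −152.2.
τ = 1/152.2 = 0.00657 s, so 2% settling time ≈ 4τ = 0.0263 s.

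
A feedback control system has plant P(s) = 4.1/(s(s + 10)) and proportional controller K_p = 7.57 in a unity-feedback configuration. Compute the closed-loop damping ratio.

The closed-loop denominator is s(s+10) + 7.57·4.1 = s² + 10s + 31.04.
Matching s² + 2ζω_n s + ω_n²: ω_n = √31.04 = 5.571 rad/s and 2ζω_n = 10, so ζ = 10/(2·5.571) = 0.897.

ζ = 0.897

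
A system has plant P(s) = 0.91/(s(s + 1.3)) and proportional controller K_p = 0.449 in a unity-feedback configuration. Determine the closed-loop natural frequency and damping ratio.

With unity feedback the closed-loop characteristic equation is s² + 1.3s + 0.449·0.91 = s² + 1.3s + 0.4086 = 0.
So ω_n² = 0.4086 ⇒ ω_n = 0.6392 rad/s, and ζ = 1.3/(2ω_n) = 1.02.

ω_n = 0.639 rad/s, ζ = 1.02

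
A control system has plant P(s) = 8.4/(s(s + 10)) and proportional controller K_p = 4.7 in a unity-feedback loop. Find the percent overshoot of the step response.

From 1 + K_pP(s) = 0: s² + 10s + 39.48 = 0 ⇒ ω_n = 6.283, ζ = 0.7958.
%OS = 100·exp(−πζ/√(1−ζ²)) = 100·exp(−π·0.7958/√0.3668) = 1.61%.

1.61%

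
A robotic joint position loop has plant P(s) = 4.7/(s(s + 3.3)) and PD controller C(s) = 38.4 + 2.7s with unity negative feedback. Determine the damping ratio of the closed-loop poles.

ζ = 0.595

Forward path: (38.4 + 2.7s)·4.7/(s(s+3.3)). The closed-loop characteristic equation is s² + (3.3 + 4.7·2.7)s + 4.7·38.4 = 0.
That is s² + 15.99s + 180.5 = 0, so ω_n = 13.43 rad/s and ζ = 15.99/(2·13.43) = 0.5951.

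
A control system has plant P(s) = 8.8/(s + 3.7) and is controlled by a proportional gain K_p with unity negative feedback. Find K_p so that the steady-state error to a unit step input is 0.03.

For a type-0 loop with proportional control, e_ss = 1/(1 + K_p·P(0)).
P(0) = 2.378. Require 1/(1 + K_p·2.378) = 0.03, so 1 + 2.378·K_p = 33.33.
K_p = (33.33 − 1)/2.378 = 13.6.

K_p = 13.6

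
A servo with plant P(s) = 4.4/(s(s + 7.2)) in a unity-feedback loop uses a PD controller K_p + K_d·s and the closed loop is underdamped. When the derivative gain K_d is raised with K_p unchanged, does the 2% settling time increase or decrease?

decrease

Characteristic equation s² + (7.2 + 4.4K_d)s + 4.4K_p = 0: raising K_d increases ζω_n = (7.2+4.4K_d)/2 while the loop stays underdamped, so T_s ≈ 4/(ζω_n) decreases.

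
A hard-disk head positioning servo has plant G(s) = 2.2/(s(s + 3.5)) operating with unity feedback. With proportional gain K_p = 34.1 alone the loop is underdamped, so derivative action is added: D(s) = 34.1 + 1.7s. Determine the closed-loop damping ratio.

ζ = 0.418

Forward path: (34.1 + 1.7s)·2.2/(s(s+3.5)). The closed-loop characteristic equation is s² + (3.5 + 2.2·1.7)s + 2.2·34.1 = 0.
That is s² + 7.24s + 75.02 = 0, so ω_n = 8.661 rad/s and ζ = 7.24/(2·8.661) = 0.4179.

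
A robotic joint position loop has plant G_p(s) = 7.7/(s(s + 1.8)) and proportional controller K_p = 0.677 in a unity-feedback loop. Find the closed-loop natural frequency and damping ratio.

The closed-loop denominator is s(s+1.8) + 0.677·7.7 = s² + 1.8s + 5.213.
So ω_n² = 5.213 ⇒ ω_n = 2.283 rad/s, and ζ = 1.8/(2ω_n) = 0.394.

ω_n = 2.28 rad/s, ζ = 0.394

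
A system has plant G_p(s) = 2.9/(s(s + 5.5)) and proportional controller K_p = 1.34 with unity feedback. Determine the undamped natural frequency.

1 + K_p·G_p(s) = 0 gives s² + 5.5s + 3.886 = 0.
So ω_n² = 3.886 ⇒ ω_n = 1.971 rad/s, and ζ = 5.5/(2ω_n) = 1.4.

ω_n = 1.97 rad/s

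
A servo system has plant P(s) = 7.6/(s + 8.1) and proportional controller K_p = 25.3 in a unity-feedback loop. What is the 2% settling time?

Closed-loop transfer function: T(s) = K_p·P(s)/(1 + K_p·P(s)) = 192.3/(s + 8.1 + 192.3) = 192.3/(s + 200.4).
Time constant τ = 1/200.4 = 0.004991 s, so the 2% settling time is about 4τ = 0.02 s.

T_s ≈ 0.02 s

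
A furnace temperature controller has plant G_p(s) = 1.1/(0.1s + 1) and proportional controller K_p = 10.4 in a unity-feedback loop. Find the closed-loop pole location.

s = -124.4

Closed loop: T(s) = K_p·G_p/(1+K_p·G_p) = 11.44/(0.1s + 1 + 11.44), with pole at s = −(1 + 11.44)/0.1 = −124.4.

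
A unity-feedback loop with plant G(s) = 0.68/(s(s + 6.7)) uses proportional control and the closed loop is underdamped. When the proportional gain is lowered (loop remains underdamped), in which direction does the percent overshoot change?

ζ = 6.7/(2√(0.68K_p)) rises as K_p falls; higher damping means less overshoot.

decrease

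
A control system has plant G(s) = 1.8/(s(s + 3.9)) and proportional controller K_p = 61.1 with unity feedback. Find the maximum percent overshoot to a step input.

From 1 + K_pG(s) = 0: s² + 3.9s + 110 = 0 ⇒ ω_n = 10.49, ζ = 0.1859.
%OS = 100·exp(−πζ/√(1−ζ²)) = 100·exp(−π·0.1859/√0.9654) = 55.2%.

55.2%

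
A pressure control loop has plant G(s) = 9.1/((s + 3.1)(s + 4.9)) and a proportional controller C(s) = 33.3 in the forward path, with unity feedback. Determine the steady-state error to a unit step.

0.0477

The loop is type 0. Static position error constant K_pos = C(0)·G(0) = 33.3·0.5991 = 19.95.
Steady-state error to a unit step: e_ss = 1/(1+K_pos) = 1/20.95 = 0.0477.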